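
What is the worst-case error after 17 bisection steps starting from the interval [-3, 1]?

Bisection error bound: |error| ≤ (b-a)/2^n
|error| ≤ (1 - (-3))/2^17 = 4/2^17
|error| ≤ 0.0000305176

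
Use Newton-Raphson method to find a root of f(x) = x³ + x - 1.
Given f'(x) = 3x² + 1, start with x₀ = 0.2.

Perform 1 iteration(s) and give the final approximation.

f(x) = x³ + x - 1
f'(x) = 3x² + 1
x₀ = 0.2

Newton-Raphson formula: x_{n+1} = x_n - f(x_n)/f'(x_n)

Iteration 1:
  f(0.200000) = -0.792000
  f'(0.200000) = 1.120000
  x_1 = 0.200000 - (-0.792000)/1.120000 = 0.907143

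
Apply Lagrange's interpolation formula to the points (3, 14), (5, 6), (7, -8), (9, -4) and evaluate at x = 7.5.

Lagrange interpolation formula:
P(x) = Σ yᵢ × Lᵢ(x)
where Lᵢ(x) = Π_{j≠i} (x - xⱼ)/(xᵢ - xⱼ)

L_0(7.5) = (7.5 - 5)/(3 - 5) × (7.5 - 7)/(3 - 7) × (7.5 - 9)/(3 - 9) = 0.039062
L_1(7.5) = (7.5 - 3)/(5 - 3) × (7.5 - 7)/(5 - 7) × (7.5 - 9)/(5 - 9) = -0.210938
L_2(7.5) = (7.5 - 3)/(7 - 3) × (7.5 - 5)/(7 - 5) × (7.5 - 9)/(7 - 9) = 1.054688
L_3(7.5) = (7.5 - 3)/(9 - 3) × (7.5 - 5)/(9 - 5) × (7.5 - 7)/(9 - 7) = 0.117188

P(7.5) = 14×L_0(7.5) + 6×L_1(7.5) + (-8)×L_2(7.5) + (-4)×L_3(7.5)
P(7.5) = -9.625000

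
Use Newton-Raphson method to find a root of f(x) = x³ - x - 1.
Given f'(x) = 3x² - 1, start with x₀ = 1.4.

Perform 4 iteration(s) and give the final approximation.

f(x) = x³ - x - 1
f'(x) = 3x² - 1
x₀ = 1.4

Newton-Raphson formula: x_{n+1} = x_n - f(x_n)/f'(x_n)

Iteration 1:
  f(1.400000) = 0.344000
  f'(1.400000) = 4.880000
  x_1 = 1.400000 - 0.344000/4.880000 = 1.329508
Iteration 2:
  f(1.329508) = 0.020520
  f'(1.329508) = 4.302776
  x_2 = 1.329508 - 0.020520/4.302776 = 1.324739
Iteration 3:
  f(1.324739) = 0.000091
  f'(1.324739) = 4.264802
  x_3 = 1.324739 - 0.000091/4.264802 = 1.324718
Iteration 4:
  f(1.324718) = 0.000000
  f'(1.324718) = 4.264633
  x_4 = 1.324718 - 0.000000/4.264633 = 1.324718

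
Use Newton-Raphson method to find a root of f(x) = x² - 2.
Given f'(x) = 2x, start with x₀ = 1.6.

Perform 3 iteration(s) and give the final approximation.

f(x) = x² - 2
f'(x) = 2x
x₀ = 1.6

Newton-Raphson formula: x_{n+1} = x_n - f(x_n)/f'(x_n)

Iteration 1:
  f(1.600000) = 0.560000
  f'(1.600000) = 3.200000
  x_1 = 1.600000 - 0.560000/3.200000 = 1.425000
Iteration 2:
  f(1.425000) = 0.030625
  f'(1.425000) = 2.850000
  x_2 = 1.425000 - 0.030625/2.850000 = 1.414254
Iteration 3:
  f(1.414254) = 0.000115
  f'(1.414254) = 2.828509
  x_3 = 1.414254 - 0.000115/2.828509 = 1.414214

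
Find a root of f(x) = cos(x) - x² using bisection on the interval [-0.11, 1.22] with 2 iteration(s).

f(x) = cos(x) - x²
Initial interval: [-0.11, 1.22]

Iteration 1:
  c_1 = (-0.110000 + 1.220000)/2 = 0.555000
  f(c_1) = f(0.555000) = 0.541875
  f(a) × f(c) ≥ 0, new interval: [0.555000, 1.220000]
Iteration 2:
  c_2 = (0.555000 + 1.220000)/2 = 0.887500
  f(c_2) = f(0.887500) = -0.156304
  f(a) × f(c) < 0, new interval: [0.555000, 0.887500]

After 2 iteration(s), the approximation is c_2 = 0.887500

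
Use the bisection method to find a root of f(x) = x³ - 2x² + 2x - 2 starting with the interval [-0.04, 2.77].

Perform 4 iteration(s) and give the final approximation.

f(x) = x³ - 2x² + 2x - 2
Initial interval: [-0.04, 2.77]

Iteration 1:
  c_1 = (-0.040000 + 2.770000)/2 = 1.365000
  f(c_1) = f(1.365000) = -0.453148
  f(a) × f(c) ≥ 0, new interval: [1.365000, 2.770000]
Iteration 2:
  c_2 = (1.365000 + 2.770000)/2 = 2.067500
  f(c_2) = f(2.067500) = 2.423533
  f(a) × f(c) < 0, new interval: [1.365000, 2.067500]
Iteration 3:
  c_3 = (1.365000 + 2.067500)/2 = 1.716250
  f(c_3) = f(1.716250) = 0.596710
  f(a) × f(c) < 0, new interval: [1.365000, 1.716250]
Iteration 4:
  c_4 = (1.365000 + 1.716250)/2 = 1.540625
  f(c_4) = f(1.540625) = -0.009088
  f(a) × f(c) ≥ 0, new interval: [1.540625, 1.716250]

After 4 iteration(s), the approximation is c_4 = 1.540625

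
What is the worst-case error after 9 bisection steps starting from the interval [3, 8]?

Bisection error bound: |error| ≤ (b-a)/2^n
|error| ≤ (8 - 3)/2^9 = 5/2^9
|error| ≤ 0.0097656250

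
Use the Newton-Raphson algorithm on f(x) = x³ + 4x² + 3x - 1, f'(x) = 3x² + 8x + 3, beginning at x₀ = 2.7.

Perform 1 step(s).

f(x) = x³ + 4x² + 3x - 1
f'(x) = 3x² + 8x + 3
x₀ = 2.7

Newton-Raphson formula: x_{n+1} = x_n - f(x_n)/f'(x_n)

Iteration 1:
  f(2.700000) = 55.943000
  f'(2.700000) = 46.470000
  x_1 = 2.700000 - 55.943000/46.470000 = 1.496148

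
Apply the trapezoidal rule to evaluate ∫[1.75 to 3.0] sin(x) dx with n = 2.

f(x) = sin(x)
a = 1.75, b = 3.0, n = 2
h = (b - a)/n = 0.625000

Trapezoidal rule: (h/2)[f(x₀) + 2f(x₁) + 2f(x₂) + ... + f(xₙ)]

x_0 = 1.7500, f(x_0) = 0.983986, coefficient = 1
x_1 = 2.3750, f(x_1) = 0.693685, coefficient = 2
x_2 = 3.0000, f(x_2) = 0.141120, coefficient = 1

I ≈ (0.625000/2) × 2.512476 = 0.785149
Exact value: 0.811746
Error: 0.026598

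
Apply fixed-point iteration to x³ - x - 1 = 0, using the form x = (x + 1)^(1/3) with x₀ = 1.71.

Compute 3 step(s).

Equation: x³ - x - 1 = 0
Fixed-point form: x = (x + 1)^(1/3)
x₀ = 1.71

x_1 = g(1.710000) = 1.394194
x_2 = g(1.394194) = 1.337785
x_3 = g(1.337785) = 1.327195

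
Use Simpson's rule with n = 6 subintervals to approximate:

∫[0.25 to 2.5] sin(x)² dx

f(x) = sin(x)²
a = 0.25, b = 2.5, n = 6
h = (b - a)/n = 0.375000

Simpson's rule: (h/3)[f(x₀) + 4f(x₁) + 2f(x₂) + ... + f(xₙ)]

x_0 = 0.2500, f(x_0) = 0.061209, coefficient = 1
x_1 = 0.6250, f(x_1) = 0.342339, coefficient = 4
x_2 = 1.0000, f(x_2) = 0.708073, coefficient = 2
x_3 = 1.3750, f(x_3) = 0.962151, coefficient = 4
x_4 = 1.7500, f(x_4) = 0.968228, coefficient = 2
x_5 = 2.1250, f(x_5) = 0.723044, coefficient = 4
x_6 = 2.5000, f(x_6) = 0.358169, coefficient = 1

I ≈ (0.375000/3) × 11.882116 = 1.485265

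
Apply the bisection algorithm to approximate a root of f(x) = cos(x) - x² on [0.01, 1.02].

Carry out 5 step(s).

f(x) = cos(x) - x²
Initial interval: [0.01, 1.02]

Iteration 1:
  c_1 = (0.010000 + 1.020000)/2 = 0.515000
  f(c_1) = f(0.515000) = 0.605068
  f(a) × f(c) ≥ 0, new interval: [0.515000, 1.020000]
Iteration 2:
  c_2 = (0.515000 + 1.020000)/2 = 0.767500
  f(c_2) = f(0.767500) = 0.130593
  f(a) × f(c) ≥ 0, new interval: [0.767500, 1.020000]
Iteration 3:
  c_3 = (0.767500 + 1.020000)/2 = 0.893750
  f(c_3) = f(0.893750) = -0.172295
  f(a) × f(c) < 0, new interval: [0.767500, 0.893750]
Iteration 4:
  c_4 = (0.767500 + 0.893750)/2 = 0.830625
  f(c_4) = f(0.830625) = -0.015523
  f(a) × f(c) < 0, new interval: [0.767500, 0.830625]
Iteration 5:
  c_5 = (0.767500 + 0.830625)/2 = 0.799063
  f(c_5) = f(0.799063) = 0.058878
  f(a) × f(c) ≥ 0, new interval: [0.799063, 0.830625]

After 5 iteration(s), the approximation is c_5 = 0.799063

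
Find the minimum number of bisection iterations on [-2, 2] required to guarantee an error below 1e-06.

We need (b-a)/2^n ≤ 1e-06
(2 - (-2))/2^n ≤ 1e-06
4/2^n ≤ 1e-06
2^n ≥ 4000000
n ≥ log₂(4000000) = 21.93
n ≥ 22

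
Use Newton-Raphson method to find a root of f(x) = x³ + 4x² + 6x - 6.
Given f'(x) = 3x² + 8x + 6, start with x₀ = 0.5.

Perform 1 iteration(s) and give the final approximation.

f(x) = x³ + 4x² + 6x - 6
f'(x) = 3x² + 8x + 6
x₀ = 0.5

Newton-Raphson formula: x_{n+1} = x_n - f(x_n)/f'(x_n)

Iteration 1:
  f(0.500000) = -1.875000
  f'(0.500000) = 10.750000
  x_1 = 0.500000 - (-1.875000)/10.750000 = 0.674419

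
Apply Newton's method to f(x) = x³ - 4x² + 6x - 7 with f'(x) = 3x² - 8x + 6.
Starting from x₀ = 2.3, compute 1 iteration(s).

f(x) = x³ - 4x² + 6x - 7
f'(x) = 3x² - 8x + 6
x₀ = 2.3

Newton-Raphson formula: x_{n+1} = x_n - f(x_n)/f'(x_n)

Iteration 1:
  f(2.300000) = -2.193000
  f'(2.300000) = 3.470000
  x_1 = 2.300000 - (-2.193000)/3.470000 = 2.931988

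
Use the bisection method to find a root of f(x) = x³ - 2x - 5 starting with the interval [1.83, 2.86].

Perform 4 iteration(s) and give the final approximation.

f(x) = x³ - 2x - 5
Initial interval: [1.83, 2.86]

Iteration 1:
  c_1 = (1.830000 + 2.860000)/2 = 2.345000
  f(c_1) = f(2.345000) = 3.205214
  f(a) × f(c) < 0, new interval: [1.830000, 2.345000]
Iteration 2:
  c_2 = (1.830000 + 2.345000)/2 = 2.087500
  f(c_2) = f(2.087500) = -0.078393
  f(a) × f(c) ≥ 0, new interval: [2.087500, 2.345000]
Iteration 3:
  c_3 = (2.087500 + 2.345000)/2 = 2.216250
  f(c_3) = f(2.216250) = 1.453197
  f(a) × f(c) < 0, new interval: [2.087500, 2.216250]
Iteration 4:
  c_4 = (2.087500 + 2.216250)/2 = 2.151875
  f(c_4) = f(2.151875) = 0.660649
  f(a) × f(c) < 0, new interval: [2.087500, 2.151875]

After 4 iteration(s), the approximation is c_4 = 2.151875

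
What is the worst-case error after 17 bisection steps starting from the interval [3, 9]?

Bisection error bound: |error| ≤ (b-a)/2^n
|error| ≤ (9 - 3)/2^17 = 6/2^17
|error| ≤ 0.0000457764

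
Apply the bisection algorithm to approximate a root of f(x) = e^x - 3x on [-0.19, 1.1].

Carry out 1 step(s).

f(x) = e^x - 3x
Initial interval: [-0.19, 1.1]

Iteration 1:
  c_1 = (-0.190000 + 1.100000)/2 = 0.455000
  f(c_1) = f(0.455000) = 0.211173
  f(a) × f(c) ≥ 0, new interval: [0.455000, 1.100000]

After 1 iteration(s), the approximation is c_1 = 0.455000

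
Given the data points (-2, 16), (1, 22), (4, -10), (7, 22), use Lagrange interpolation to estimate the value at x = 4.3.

Lagrange interpolation formula:
P(x) = Σ yᵢ × Lᵢ(x)
where Lᵢ(x) = Π_{j≠i} (x - xⱼ)/(xᵢ - xⱼ)

L_0(4.3) = (4.3 - 1)/(-2 - 1) × (4.3 - 4)/(-2 - 4) × (4.3 - 7)/(-2 - 7) = 0.016500
L_1(4.3) = (4.3 - (-2))/(1 - (-2)) × (4.3 - 4)/(1 - 4) × (4.3 - 7)/(1 - 7) = -0.094500
L_2(4.3) = (4.3 - (-2))/(4 - (-2)) × (4.3 - 1)/(4 - 1) × (4.3 - 7)/(4 - 7) = 1.039500
L_3(4.3) = (4.3 - (-2))/(7 - (-2)) × (4.3 - 1)/(7 - 1) × (4.3 - 4)/(7 - 4) = 0.038500

P(4.3) = 16×L_0(4.3) + 22×L_1(4.3) + (-10)×L_2(4.3) + 22×L_3(4.3)
P(4.3) = -11.363000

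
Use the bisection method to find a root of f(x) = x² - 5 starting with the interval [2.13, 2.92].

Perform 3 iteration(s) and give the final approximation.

f(x) = x² - 5
Initial interval: [2.13, 2.92]

Iteration 1:
  c_1 = (2.130000 + 2.920000)/2 = 2.525000
  f(c_1) = f(2.525000) = 1.375625
  f(a) × f(c) < 0, new interval: [2.130000, 2.525000]
Iteration 2:
  c_2 = (2.130000 + 2.525000)/2 = 2.327500
  f(c_2) = f(2.327500) = 0.417256
  f(a) × f(c) < 0, new interval: [2.130000, 2.327500]
Iteration 3:
  c_3 = (2.130000 + 2.327500)/2 = 2.228750
  f(c_3) = f(2.228750) = -0.032673
  f(a) × f(c) ≥ 0, new interval: [2.228750, 2.327500]

After 3 iteration(s), the approximation is c_3 = 2.228750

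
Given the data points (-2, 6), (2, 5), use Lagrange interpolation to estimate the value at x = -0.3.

Lagrange interpolation formula:
P(x) = Σ yᵢ × Lᵢ(x)
where Lᵢ(x) = Π_{j≠i} (x - xⱼ)/(xᵢ - xⱼ)

L_0(-0.3) = (-0.3 - 2)/(-2 - 2) = 0.575000
L_1(-0.3) = (-0.3 - (-2))/(2 - (-2)) = 0.425000

P(-0.3) = 6×L_0(-0.3) + 5×L_1(-0.3)
P(-0.3) = 5.575000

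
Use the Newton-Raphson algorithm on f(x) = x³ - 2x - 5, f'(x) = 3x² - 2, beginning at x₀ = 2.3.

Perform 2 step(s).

f(x) = x³ - 2x - 5
f'(x) = 3x² - 2
x₀ = 2.3

Newton-Raphson formula: x_{n+1} = x_n - f(x_n)/f'(x_n)

Iteration 1:
  f(2.300000) = 2.567000
  f'(2.300000) = 13.870000
  x_1 = 2.300000 - 2.567000/13.870000 = 2.114924
Iteration 2:
  f(2.114924) = 0.230006
  f'(2.114924) = 11.418714
  x_2 = 2.114924 - 0.230006/11.418714 = 2.094781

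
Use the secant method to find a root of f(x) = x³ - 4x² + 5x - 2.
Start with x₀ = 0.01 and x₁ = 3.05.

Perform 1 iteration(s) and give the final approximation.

f(x) = x³ - 4x² + 5x - 2
x₀ = 0.01, x₁ = 3.05

Secant formula: x_{n+1} = x_n - f(x_n)(x_n - x_{n-1})/(f(x_n) - f(x_{n-1}))

Iteration 1:
  f(0.010000) = -1.950399
  f(3.050000) = 4.412625
  x_2 = 3.050000 - 4.412625×(3.050000 - 0.010000)/(4.412625 - (-1.950399))
       = 0.941823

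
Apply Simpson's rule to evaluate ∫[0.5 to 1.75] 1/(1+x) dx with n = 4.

f(x) = 1/(1+x)
a = 0.5, b = 1.75, n = 4
h = (b - a)/n = 0.312500

Simpson's rule: (h/3)[f(x₀) + 4f(x₁) + 2f(x₂) + ... + f(xₙ)]

x_0 = 0.5000, f(x_0) = 0.666667, coefficient = 1
x_1 = 0.8125, f(x_1) = 0.551724, coefficient = 4
x_2 = 1.1250, f(x_2) = 0.470588, coefficient = 2
x_3 = 1.4375, f(x_3) = 0.410256, coefficient = 4
x_4 = 1.7500, f(x_4) = 0.363636, coefficient = 1

I ≈ (0.312500/3) × 5.819402 = 0.606188
Exact value: 0.606136
Error: 0.000052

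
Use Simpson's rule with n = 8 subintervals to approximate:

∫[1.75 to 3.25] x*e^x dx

f(x) = x*e^x
a = 1.75, b = 3.25, n = 8
h = (b - a)/n = 0.187500

Simpson's rule: (h/3)[f(x₀) + 4f(x₁) + 2f(x₂) + ... + f(xₙ)]

x_0 = 1.7500, f(x_0) = 10.070555, coefficient = 1
x_1 = 1.9375, f(x_1) = 13.448916, coefficient = 4
x_2 = 2.1250, f(x_2) = 17.792407, coefficient = 2
x_3 = 2.3125, f(x_3) = 23.355423, coefficient = 4
x_4 = 2.5000, f(x_4) = 30.456235, coefficient = 2
x_5 = 2.6875, f(x_5) = 39.492524, coefficient = 4
x_6 = 2.8750, f(x_6) = 50.960594, coefficient = 2
x_7 = 3.0625, f(x_7) = 65.479137, coefficient = 4
x_8 = 3.2500, f(x_8) = 83.818605, coefficient = 1

I ≈ (0.187500/3) × 859.411631 = 53.713227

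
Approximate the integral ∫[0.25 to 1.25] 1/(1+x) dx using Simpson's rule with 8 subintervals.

f(x) = 1/(1+x)
a = 0.25, b = 1.25, n = 8
h = (b - a)/n = 0.125000

Simpson's rule: (h/3)[f(x₀) + 4f(x₁) + 2f(x₂) + ... + f(xₙ)]

x_0 = 0.2500, f(x_0) = 0.800000, coefficient = 1
x_1 = 0.3750, f(x_1) = 0.727273, coefficient = 4
x_2 = 0.5000, f(x_2) = 0.666667, coefficient = 2
x_3 = 0.6250, f(x_3) = 0.615385, coefficient = 4
x_4 = 0.7500, f(x_4) = 0.571429, coefficient = 2
x_5 = 0.8750, f(x_5) = 0.533333, coefficient = 4
x_6 = 1.0000, f(x_6) = 0.500000, coefficient = 2
x_7 = 1.1250, f(x_7) = 0.470588, coefficient = 4
x_8 = 1.2500, f(x_8) = 0.444444, coefficient = 1

I ≈ (0.125000/3) × 14.106951 = 0.587790
Exact value: 0.587787
Error: 0.000003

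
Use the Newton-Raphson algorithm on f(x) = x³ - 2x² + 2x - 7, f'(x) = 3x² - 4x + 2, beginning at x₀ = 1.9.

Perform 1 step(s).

f(x) = x³ - 2x² + 2x - 7
f'(x) = 3x² - 4x + 2
x₀ = 1.9

Newton-Raphson formula: x_{n+1} = x_n - f(x_n)/f'(x_n)

Iteration 1:
  f(1.900000) = -3.561000
  f'(1.900000) = 5.230000
  x_1 = 1.900000 - (-3.561000)/5.230000 = 2.580880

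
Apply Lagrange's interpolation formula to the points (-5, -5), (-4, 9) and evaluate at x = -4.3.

Lagrange interpolation formula:
P(x) = Σ yᵢ × Lᵢ(x)
where Lᵢ(x) = Π_{j≠i} (x - xⱼ)/(xᵢ - xⱼ)

L_0(-4.3) = (-4.3 - (-4))/(-5 - (-4)) = 0.300000
L_1(-4.3) = (-4.3 - (-5))/(-4 - (-5)) = 0.700000

P(-4.3) = (-5)×L_0(-4.3) + 9×L_1(-4.3)
P(-4.3) = 4.800000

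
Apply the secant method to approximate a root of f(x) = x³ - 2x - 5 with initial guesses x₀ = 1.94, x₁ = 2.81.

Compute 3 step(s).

f(x) = x³ - 2x - 5
x₀ = 1.94, x₁ = 2.81

Secant formula: x_{n+1} = x_n - f(x_n)(x_n - x_{n-1})/(f(x_n) - f(x_{n-1}))

Iteration 1:
  f(1.940000) = -1.578616
  f(2.810000) = 11.568041
  x_2 = 2.810000 - 11.568041×(2.810000 - 1.940000)/(11.568041 - (-1.578616))
       = 2.044467
Iteration 2:
  f(2.810000) = 11.568041
  f(2.044467) = -0.543375
  x_3 = 2.044467 - (-0.543375)×(2.044467 - 2.810000)/(-0.543375 - 11.568041)
       = 2.078813
Iteration 3:
  f(2.044467) = -0.543375
  f(2.078813) = -0.174115
  x_4 = 2.078813 - (-0.174115)×(2.078813 - 2.044467)/(-0.174115 - (-0.543375))
       = 2.095007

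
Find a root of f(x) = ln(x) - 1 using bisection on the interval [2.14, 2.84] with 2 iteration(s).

f(x) = ln(x) - 1
Initial interval: [2.14, 2.84]

Iteration 1:
  c_1 = (2.140000 + 2.840000)/2 = 2.490000
  f(c_1) = f(2.490000) = -0.087717
  f(a) × f(c) ≥ 0, new interval: [2.490000, 2.840000]
Iteration 2:
  c_2 = (2.490000 + 2.840000)/2 = 2.665000
  f(c_2) = f(2.665000) = -0.019796
  f(a) × f(c) ≥ 0, new interval: [2.665000, 2.840000]

After 2 iteration(s), the approximation is c_2 = 2.665000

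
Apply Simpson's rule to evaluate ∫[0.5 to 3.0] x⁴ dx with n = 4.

f(x) = x⁴
a = 0.5, b = 3.0, n = 4
h = (b - a)/n = 0.625000

Simpson's rule: (h/3)[f(x₀) + 4f(x₁) + 2f(x₂) + ... + f(xₙ)]

x_0 = 0.5000, f(x_0) = 0.062500, coefficient = 1
x_1 = 1.1250, f(x_1) = 1.601807, coefficient = 4
x_2 = 1.7500, f(x_2) = 9.378906, coefficient = 2
x_3 = 2.3750, f(x_3) = 31.816650, coefficient = 4
x_4 = 3.0000, f(x_4) = 81.000000, coefficient = 1

I ≈ (0.625000/3) × 233.494141 = 48.644613
Exact value: 48.593750
Error: 0.050863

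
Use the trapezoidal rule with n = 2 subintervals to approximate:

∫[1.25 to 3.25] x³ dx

f(x) = x³
a = 1.25, b = 3.25, n = 2
h = (b - a)/n = 1.000000

Trapezoidal rule: (h/2)[f(x₀) + 2f(x₁) + 2f(x₂) + ... + f(xₙ)]

x_0 = 1.2500, f(x_0) = 1.953125, coefficient = 1
x_1 = 2.2500, f(x_1) = 11.390625, coefficient = 2
x_2 = 3.2500, f(x_2) = 34.328125, coefficient = 1

I ≈ (1.000000/2) × 59.062500 = 29.531250
Exact value: 27.281250
Error: 2.250000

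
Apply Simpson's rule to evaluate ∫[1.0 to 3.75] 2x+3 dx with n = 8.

f(x) = 2x+3
a = 1.0, b = 3.75, n = 8
h = (b - a)/n = 0.343750

Simpson's rule: (h/3)[f(x₀) + 4f(x₁) + 2f(x₂) + ... + f(xₙ)]

x_0 = 1.0000, f(x_0) = 5.000000, coefficient = 1
x_1 = 1.3438, f(x_1) = 5.687500, coefficient = 4
x_2 = 1.6875, f(x_2) = 6.375000, coefficient = 2
x_3 = 2.0312, f(x_3) = 7.062500, coefficient = 4
x_4 = 2.3750, f(x_4) = 7.750000, coefficient = 2
x_5 = 2.7188, f(x_5) = 8.437500, coefficient = 4
x_6 = 3.0625, f(x_6) = 9.125000, coefficient = 2
x_7 = 3.4062, f(x_7) = 9.812500, coefficient = 4
x_8 = 3.7500, f(x_8) = 10.500000, coefficient = 1

I ≈ (0.343750/3) × 186.000000 = 21.312500
Exact value: 21.312500
Error: 0.000000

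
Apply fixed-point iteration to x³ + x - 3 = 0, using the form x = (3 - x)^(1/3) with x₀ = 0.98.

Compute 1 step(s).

Equation: x³ + x - 3 = 0
Fixed-point form: x = (3 - x)^(1/3)
x₀ = 0.98

x_1 = g(0.980000) = 1.264107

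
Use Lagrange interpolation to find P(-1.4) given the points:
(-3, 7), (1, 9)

Lagrange interpolation formula:
P(x) = Σ yᵢ × Lᵢ(x)
where Lᵢ(x) = Π_{j≠i} (x - xⱼ)/(xᵢ - xⱼ)

L_0(-1.4) = (-1.4 - 1)/(-3 - 1) = 0.600000
L_1(-1.4) = (-1.4 - (-3))/(1 - (-3)) = 0.400000

P(-1.4) = 7×L_0(-1.4) + 9×L_1(-1.4)
P(-1.4) = 7.800000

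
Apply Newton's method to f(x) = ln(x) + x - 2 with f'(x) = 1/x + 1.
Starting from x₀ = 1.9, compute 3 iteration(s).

f(x) = ln(x) + x - 2
f'(x) = 1/x + 1
x₀ = 1.9

Newton-Raphson formula: x_{n+1} = x_n - f(x_n)/f'(x_n)

Iteration 1:
  f(1.900000) = 0.541854
  f'(1.900000) = 1.526316
  x_1 = 1.900000 - 0.541854/1.526316 = 1.544992
Iteration 2:
  f(1.544992) = -0.019989
  f'(1.544992) = 1.647252
  x_2 = 1.544992 - (-0.019989)/1.647252 = 1.557127
Iteration 3:
  f(1.557127) = -0.000031
  f'(1.557127) = 1.642208
  x_3 = 1.557127 - (-0.000031)/1.642208 = 1.557146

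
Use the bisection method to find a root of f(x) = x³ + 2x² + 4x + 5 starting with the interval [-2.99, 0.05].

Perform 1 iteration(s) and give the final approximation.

f(x) = x³ + 2x² + 4x + 5
Initial interval: [-2.99, 0.05]

Iteration 1:
  c_1 = (-2.990000 + 0.050000)/2 = -1.470000
  f(c_1) = f(-1.470000) = 0.265277
  f(a) × f(c) < 0, new interval: [-2.990000, -1.470000]

After 1 iteration(s), the approximation is c_1 = -1.470000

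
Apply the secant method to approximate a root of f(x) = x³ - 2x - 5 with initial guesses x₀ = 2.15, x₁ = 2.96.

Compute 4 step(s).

f(x) = x³ - 2x - 5
x₀ = 2.15, x₁ = 2.96

Secant formula: x_{n+1} = x_n - f(x_n)(x_n - x_{n-1})/(f(x_n) - f(x_{n-1}))

Iteration 1:
  f(2.150000) = 0.638375
  f(2.960000) = 15.014336
  x_2 = 2.960000 - 15.014336×(2.960000 - 2.150000)/(15.014336 - 0.638375)
       = 2.114031
Iteration 2:
  f(2.960000) = 15.014336
  f(2.114031) = 0.219815
  x_3 = 2.114031 - 0.219815×(2.114031 - 2.960000)/(0.219815 - 15.014336)
       = 2.101462
Iteration 3:
  f(2.114031) = 0.219815
  f(2.101462) = 0.077432
  x_4 = 2.101462 - 0.077432×(2.101462 - 2.114031)/(0.077432 - 0.219815)
       = 2.094626
Iteration 4:
  f(2.101462) = 0.077432
  f(2.094626) = 0.000837
  x_5 = 2.094626 - 0.000837×(2.094626 - 2.101462)/(0.000837 - 0.077432)
       = 2.094552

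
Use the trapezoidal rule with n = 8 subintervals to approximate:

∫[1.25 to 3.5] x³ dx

f(x) = x³
a = 1.25, b = 3.5, n = 8
h = (b - a)/n = 0.281250

Trapezoidal rule: (h/2)[f(x₀) + 2f(x₁) + 2f(x₂) + ... + f(xₙ)]

x_0 = 1.2500, f(x_0) = 1.953125, coefficient = 1
x_1 = 1.5312, f(x_1) = 3.590363, coefficient = 2
x_2 = 1.8125, f(x_2) = 5.954346, coefficient = 2
x_3 = 2.0938, f(x_3) = 9.178558, coefficient = 2
x_4 = 2.3750, f(x_4) = 13.396484, coefficient = 2
x_5 = 2.6562, f(x_5) = 18.741608, coefficient = 2
x_6 = 2.9375, f(x_6) = 25.347412, coefficient = 2
x_7 = 3.2188, f(x_7) = 33.347382, coefficient = 2
x_8 = 3.5000, f(x_8) = 42.875000, coefficient = 1

I ≈ (0.281250/2) × 263.940430 = 37.116623
Exact value: 36.905273
Error: 0.211349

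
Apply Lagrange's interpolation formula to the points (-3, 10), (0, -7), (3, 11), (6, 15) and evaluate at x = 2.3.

Lagrange interpolation formula:
P(x) = Σ yᵢ × Lᵢ(x)
where Lᵢ(x) = Π_{j≠i} (x - xⱼ)/(xᵢ - xⱼ)

L_0(2.3) = (2.3 - 0)/(-3 - 0) × (2.3 - 3)/(-3 - 3) × (2.3 - 6)/(-3 - 6) = -0.036772
L_1(2.3) = (2.3 - (-3))/(0 - (-3)) × (2.3 - 3)/(0 - 3) × (2.3 - 6)/(0 - 6) = 0.254204
L_2(2.3) = (2.3 - (-3))/(3 - (-3)) × (2.3 - 0)/(3 - 0) × (2.3 - 6)/(3 - 6) = 0.835241
L_3(2.3) = (2.3 - (-3))/(6 - (-3)) × (2.3 - 0)/(6 - 0) × (2.3 - 3)/(6 - 3) = -0.052673

P(2.3) = 10×L_0(2.3) + (-7)×L_1(2.3) + 11×L_2(2.3) + 15×L_3(2.3)
P(2.3) = 6.250414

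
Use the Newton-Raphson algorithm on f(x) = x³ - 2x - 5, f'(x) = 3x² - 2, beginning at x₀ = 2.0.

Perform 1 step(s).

f(x) = x³ - 2x - 5
f'(x) = 3x² - 2
x₀ = 2.0

Newton-Raphson formula: x_{n+1} = x_n - f(x_n)/f'(x_n)

Iteration 1:
  f(2.000000) = -1.000000
  f'(2.000000) = 10.000000
  x_1 = 2.000000 - (-1.000000)/10.000000 = 2.100000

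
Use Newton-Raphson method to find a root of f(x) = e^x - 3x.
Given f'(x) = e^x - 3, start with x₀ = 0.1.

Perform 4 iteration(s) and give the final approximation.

f(x) = e^x - 3x
f'(x) = e^x - 3
x₀ = 0.1

Newton-Raphson formula: x_{n+1} = x_n - f(x_n)/f'(x_n)

Iteration 1:
  f(0.100000) = 0.805171
  f'(0.100000) = -1.894829
  x_1 = 0.100000 - 0.805171/(-1.894829) = 0.524931
Iteration 2:
  f(0.524931) = 0.115550
  f'(0.524931) = -1.309658
  x_2 = 0.524931 - 0.115550/(-1.309658) = 0.613160
Iteration 3:
  f(0.613160) = 0.006777
  f'(0.613160) = -1.153745
  x_3 = 0.613160 - 0.006777/(-1.153745) = 0.619033
Iteration 4:
  f(0.619033) = 0.000032
  f'(0.619033) = -1.142868
  x_4 = 0.619033 - 0.000032/(-1.142868) = 0.619061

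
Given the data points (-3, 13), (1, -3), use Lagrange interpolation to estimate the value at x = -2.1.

Lagrange interpolation formula:
P(x) = Σ yᵢ × Lᵢ(x)
where Lᵢ(x) = Π_{j≠i} (x - xⱼ)/(xᵢ - xⱼ)

L_0(-2.1) = (-2.1 - 1)/(-3 - 1) = 0.775000
L_1(-2.1) = (-2.1 - (-3))/(1 - (-3)) = 0.225000

P(-2.1) = 13×L_0(-2.1) + (-3)×L_1(-2.1)
P(-2.1) = 9.400000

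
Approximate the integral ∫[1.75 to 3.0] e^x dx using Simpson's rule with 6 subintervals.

f(x) = e^x
a = 1.75, b = 3.0, n = 6
h = (b - a)/n = 0.208333

Simpson's rule: (h/3)[f(x₀) + 4f(x₁) + 2f(x₂) + ... + f(xₙ)]

x_0 = 1.7500, f(x_0) = 5.754603, coefficient = 1
x_1 = 1.9583, f(x_1) = 7.087505, coefficient = 4
x_2 = 2.1667, f(x_2) = 8.729138, coefficient = 2
x_3 = 2.3750, f(x_3) = 10.751013, coefficient = 4
x_4 = 2.5833, f(x_4) = 13.241202, coefficient = 2
x_5 = 2.7917, f(x_5) = 16.308177, coefficient = 4
x_6 = 3.0000, f(x_6) = 20.085537, coefficient = 1

I ≈ (0.208333/3) × 206.367602 = 14.331083
Exact value: 14.330934
Error: 0.000149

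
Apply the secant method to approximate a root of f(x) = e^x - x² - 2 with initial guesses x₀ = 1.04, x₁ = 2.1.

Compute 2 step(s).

f(x) = e^x - x² - 2
x₀ = 1.04, x₁ = 2.1

Secant formula: x_{n+1} = x_n - f(x_n)(x_n - x_{n-1})/(f(x_n) - f(x_{n-1}))

Iteration 1:
  f(1.040000) = -0.252383
  f(2.100000) = 1.756170
  x_2 = 2.100000 - 1.756170×(2.100000 - 1.040000)/(1.756170 - (-0.252383))
       = 1.173193
Iteration 2:
  f(2.100000) = 1.756170
  f(1.173193) = -0.144085
  x_3 = 1.173193 - (-0.144085)×(1.173193 - 2.100000)/(-0.144085 - 1.756170)
       = 1.243467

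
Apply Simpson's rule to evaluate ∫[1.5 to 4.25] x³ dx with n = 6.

f(x) = x³
a = 1.5, b = 4.25, n = 6
h = (b - a)/n = 0.458333

Simpson's rule: (h/3)[f(x₀) + 4f(x₁) + 2f(x₂) + ... + f(xₙ)]

x_0 = 1.5000, f(x_0) = 3.375000, coefficient = 1
x_1 = 1.9583, f(x_1) = 7.510344, coefficient = 4
x_2 = 2.4167, f(x_2) = 14.114005, coefficient = 2
x_3 = 2.8750, f(x_3) = 23.763672, coefficient = 4
x_4 = 3.3333, f(x_4) = 37.037037, coefficient = 2
x_5 = 3.7917, f(x_5) = 54.511791, coefficient = 4
x_6 = 4.2500, f(x_6) = 76.765625, coefficient = 1

I ≈ (0.458333/3) × 525.585938 = 80.297852
Exact value: 80.297852
Error: 0.000000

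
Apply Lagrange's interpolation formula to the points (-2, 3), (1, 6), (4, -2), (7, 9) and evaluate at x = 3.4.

Lagrange interpolation formula:
P(x) = Σ yᵢ × Lᵢ(x)
where Lᵢ(x) = Π_{j≠i} (x - xⱼ)/(xᵢ - xⱼ)

L_0(3.4) = (3.4 - 1)/(-2 - 1) × (3.4 - 4)/(-2 - 4) × (3.4 - 7)/(-2 - 7) = -0.032000
L_1(3.4) = (3.4 - (-2))/(1 - (-2)) × (3.4 - 4)/(1 - 4) × (3.4 - 7)/(1 - 7) = 0.216000
L_2(3.4) = (3.4 - (-2))/(4 - (-2)) × (3.4 - 1)/(4 - 1) × (3.4 - 7)/(4 - 7) = 0.864000
L_3(3.4) = (3.4 - (-2))/(7 - (-2)) × (3.4 - 1)/(7 - 1) × (3.4 - 4)/(7 - 4) = -0.048000

P(3.4) = 3×L_0(3.4) + 6×L_1(3.4) + (-2)×L_2(3.4) + 9×L_3(3.4)
P(3.4) = -0.960000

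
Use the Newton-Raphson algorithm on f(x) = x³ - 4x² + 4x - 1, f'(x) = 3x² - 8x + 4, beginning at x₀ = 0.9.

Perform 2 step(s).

f(x) = x³ - 4x² + 4x - 1
f'(x) = 3x² - 8x + 4
x₀ = 0.9

Newton-Raphson formula: x_{n+1} = x_n - f(x_n)/f'(x_n)

Iteration 1:
  f(0.900000) = 0.089000
  f'(0.900000) = -0.770000
  x_1 = 0.900000 - 0.089000/(-0.770000) = 1.015584
Iteration 2:
  f(1.015584) = -0.015824
  f'(1.015584) = -1.030440
  x_2 = 1.015584 - (-0.015824)/(-1.030440) = 1.000228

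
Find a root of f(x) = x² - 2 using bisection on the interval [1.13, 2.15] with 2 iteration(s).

f(x) = x² - 2
Initial interval: [1.13, 2.15]

Iteration 1:
  c_1 = (1.130000 + 2.150000)/2 = 1.640000
  f(c_1) = f(1.640000) = 0.689600
  f(a) × f(c) < 0, new interval: [1.130000, 1.640000]
Iteration 2:
  c_2 = (1.130000 + 1.640000)/2 = 1.385000
  f(c_2) = f(1.385000) = -0.081775
  f(a) × f(c) ≥ 0, new interval: [1.385000, 1.640000]

After 2 iteration(s), the approximation is c_2 = 1.385000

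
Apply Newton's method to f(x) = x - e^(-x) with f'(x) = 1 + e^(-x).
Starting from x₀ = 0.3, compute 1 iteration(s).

f(x) = x - e^(-x)
f'(x) = 1 + e^(-x)
x₀ = 0.3

Newton-Raphson formula: x_{n+1} = x_n - f(x_n)/f'(x_n)

Iteration 1:
  f(0.300000) = -0.440818
  f'(0.300000) = 1.740818
  x_1 = 0.300000 - (-0.440818)/1.740818 = 0.553225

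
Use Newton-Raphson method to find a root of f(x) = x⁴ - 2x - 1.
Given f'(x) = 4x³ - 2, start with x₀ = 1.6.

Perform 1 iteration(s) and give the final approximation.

f(x) = x⁴ - 2x - 1
f'(x) = 4x³ - 2
x₀ = 1.6

Newton-Raphson formula: x_{n+1} = x_n - f(x_n)/f'(x_n)

Iteration 1:
  f(1.600000) = 2.353600
  f'(1.600000) = 14.384000
  x_1 = 1.600000 - 2.353600/14.384000 = 1.436374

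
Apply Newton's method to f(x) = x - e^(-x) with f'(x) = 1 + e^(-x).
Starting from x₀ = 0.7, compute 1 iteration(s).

f(x) = x - e^(-x)
f'(x) = 1 + e^(-x)
x₀ = 0.7

Newton-Raphson formula: x_{n+1} = x_n - f(x_n)/f'(x_n)

Iteration 1:
  f(0.700000) = 0.203415
  f'(0.700000) = 1.496585
  x_1 = 0.700000 - 0.203415/1.496585 = 0.564081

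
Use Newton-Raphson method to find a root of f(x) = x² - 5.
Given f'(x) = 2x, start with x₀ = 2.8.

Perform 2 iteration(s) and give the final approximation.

f(x) = x² - 5
f'(x) = 2x
x₀ = 2.8

Newton-Raphson formula: x_{n+1} = x_n - f(x_n)/f'(x_n)

Iteration 1:
  f(2.800000) = 2.840000
  f'(2.800000) = 5.600000
  x_1 = 2.800000 - 2.840000/5.600000 = 2.292857
Iteration 2:
  f(2.292857) = 0.257194
  f'(2.292857) = 4.585714
  x_2 = 2.292857 - 0.257194/4.585714 = 2.236771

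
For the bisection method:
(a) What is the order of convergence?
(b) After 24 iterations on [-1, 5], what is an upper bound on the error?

(a) Bisection has linear (order 1) convergence; the error is halved each step.

(b) Error bound = (b-a)/2^n = (5 - (-1))/2^{24}
    = 6/2^{24}

(a) 1 (linear); (b) error ≤ 3.58e-07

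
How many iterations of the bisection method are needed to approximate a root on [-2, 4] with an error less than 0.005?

We need (b-a)/2^n ≤ 0.005
(4 - (-2))/2^n ≤ 0.005
6/2^n ≤ 0.005
2^n ≥ 1200
n ≥ log₂(1200) = 10.23
n ≥ 11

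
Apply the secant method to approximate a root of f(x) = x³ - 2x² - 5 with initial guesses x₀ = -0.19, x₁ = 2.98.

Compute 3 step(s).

f(x) = x³ - 2x² - 5
x₀ = -0.19, x₁ = 2.98

Secant formula: x_{n+1} = x_n - f(x_n)(x_n - x_{n-1})/(f(x_n) - f(x_{n-1}))

Iteration 1:
  f(-0.190000) = -5.079059
  f(2.980000) = 3.702792
  x_2 = 2.980000 - 3.702792×(2.980000 - (-0.190000))/(3.702792 - (-5.079059))
       = 1.643397
Iteration 2:
  f(2.980000) = 3.702792
  f(1.643397) = -5.963097
  x_3 = 1.643397 - (-5.963097)×(1.643397 - 2.980000)/(-5.963097 - 3.702792)
       = 2.467976
Iteration 3:
  f(1.643397) = -5.963097
  f(2.467976) = -2.149599
  x_4 = 2.467976 - (-2.149599)×(2.467976 - 1.643397)/(-2.149599 - (-5.963097))
       = 2.932777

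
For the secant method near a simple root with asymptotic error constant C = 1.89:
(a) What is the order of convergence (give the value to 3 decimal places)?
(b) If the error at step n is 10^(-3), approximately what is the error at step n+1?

(a) Secant method has superlinear convergence with order φ = (1+√5)/2 ≈ 1.618.
    This means |e_{n+1}| ≈ C|e_n|^1.618.

(b) With |e_n| = 10^(-3) and C = 1.89:
    |e_{n+1}| ≈ 1.89 × (10^(-3))^1.618 = 1.89 × 10^(-4.85)

(a) ≈ 1.618 (golden ratio); (b) |e_{n+1}| ≈ 2.645e-05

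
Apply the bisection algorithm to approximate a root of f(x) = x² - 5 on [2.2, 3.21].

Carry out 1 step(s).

f(x) = x² - 5
Initial interval: [2.2, 3.21]

Iteration 1:
  c_1 = (2.200000 + 3.210000)/2 = 2.705000
  f(c_1) = f(2.705000) = 2.317025
  f(a) × f(c) < 0, new interval: [2.200000, 2.705000]

After 1 iteration(s), the approximation is c_1 = 2.705000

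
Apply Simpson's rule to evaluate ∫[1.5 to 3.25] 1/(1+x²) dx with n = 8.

f(x) = 1/(1+x²)
a = 1.5, b = 3.25, n = 8
h = (b - a)/n = 0.218750

Simpson's rule: (h/3)[f(x₀) + 4f(x₁) + 2f(x₂) + ... + f(xₙ)]

x_0 = 1.5000, f(x_0) = 0.307692, coefficient = 1
x_1 = 1.7188, f(x_1) = 0.252902, coefficient = 4
x_2 = 1.9375, f(x_2) = 0.210353, coefficient = 2
x_3 = 2.1562, f(x_3) = 0.177010, coefficient = 4
x_4 = 2.3750, f(x_4) = 0.150588, coefficient = 2
x_5 = 2.5938, f(x_5) = 0.129407, coefficient = 4
x_6 = 2.8125, f(x_6) = 0.112231, coefficient = 2
x_7 = 3.0312, f(x_7) = 0.098150, coefficient = 4
x_8 = 3.2500, f(x_8) = 0.086486, coefficient = 1

I ≈ (0.218750/3) × 3.970400 = 0.289508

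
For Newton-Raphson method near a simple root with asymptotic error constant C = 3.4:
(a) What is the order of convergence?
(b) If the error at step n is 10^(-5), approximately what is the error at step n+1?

(a) Newton-Raphson has quadratic (order 2) convergence near simple roots.
    This means |e_{n+1}| ≈ C|e_n|².

(b) With |e_n| = 10^(-5) and C = 3.4:
    |e_{n+1}| ≈ 3.4 × (10^(-5))² = 3.4 × 10^(-10)

(a) 2 (quadratic); (b) |e_{n+1}| ≈ 3.400e-10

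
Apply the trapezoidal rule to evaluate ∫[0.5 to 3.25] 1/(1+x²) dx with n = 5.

f(x) = 1/(1+x²)
a = 0.5, b = 3.25, n = 5
h = (b - a)/n = 0.550000

Trapezoidal rule: (h/2)[f(x₀) + 2f(x₁) + 2f(x₂) + ... + f(xₙ)]

x_0 = 0.5000, f(x_0) = 0.800000, coefficient = 1
x_1 = 1.0500, f(x_1) = 0.475624, coefficient = 2
x_2 = 1.6000, f(x_2) = 0.280899, coefficient = 2
x_3 = 2.1500, f(x_3) = 0.177857, coefficient = 2
x_4 = 2.7000, f(x_4) = 0.120627, coefficient = 2
x_5 = 3.2500, f(x_5) = 0.086486, coefficient = 1

I ≈ (0.550000/2) × 2.996501 = 0.824038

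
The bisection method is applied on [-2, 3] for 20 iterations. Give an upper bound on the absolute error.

Bisection error bound: |error| ≤ (b-a)/2^n
|error| ≤ (3 - (-2))/2^20 = 5/2^20
|error| ≤ 0.0000047684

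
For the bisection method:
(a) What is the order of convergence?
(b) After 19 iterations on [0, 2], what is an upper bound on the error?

(a) Bisection has linear (order 1) convergence; the error is halved each step.

(b) Error bound = (b-a)/2^n = (2 - 0)/2^{19}
    = 2/2^{19}

(a) 1 (linear); (b) error ≤ 3.81e-06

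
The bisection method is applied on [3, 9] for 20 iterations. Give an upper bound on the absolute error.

Bisection error bound: |error| ≤ (b-a)/2^n
|error| ≤ (9 - 3)/2^20 = 6/2^20
|error| ≤ 0.0000057220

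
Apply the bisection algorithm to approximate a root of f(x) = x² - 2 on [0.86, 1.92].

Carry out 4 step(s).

f(x) = x² - 2
Initial interval: [0.86, 1.92]

Iteration 1:
  c_1 = (0.860000 + 1.920000)/2 = 1.390000
  f(c_1) = f(1.390000) = -0.067900
  f(a) × f(c) ≥ 0, new interval: [1.390000, 1.920000]
Iteration 2:
  c_2 = (1.390000 + 1.920000)/2 = 1.655000
  f(c_2) = f(1.655000) = 0.739025
  f(a) × f(c) < 0, new interval: [1.390000, 1.655000]
Iteration 3:
  c_3 = (1.390000 + 1.655000)/2 = 1.522500
  f(c_3) = f(1.522500) = 0.318006
  f(a) × f(c) < 0, new interval: [1.390000, 1.522500]
Iteration 4:
  c_4 = (1.390000 + 1.522500)/2 = 1.456250
  f(c_4) = f(1.456250) = 0.120664
  f(a) × f(c) < 0, new interval: [1.390000, 1.456250]

After 4 iteration(s), the approximation is c_4 = 1.456250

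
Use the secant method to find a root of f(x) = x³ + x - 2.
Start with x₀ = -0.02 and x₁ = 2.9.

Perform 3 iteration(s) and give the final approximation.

f(x) = x³ + x - 2
x₀ = -0.02, x₁ = 2.9

Secant formula: x_{n+1} = x_n - f(x_n)(x_n - x_{n-1})/(f(x_n) - f(x_{n-1}))

Iteration 1:
  f(-0.020000) = -2.020008
  f(2.900000) = 25.289000
  x_2 = 2.900000 - 25.289000×(2.900000 - (-0.020000))/(25.289000 - (-2.020008))
       = 0.195988
Iteration 2:
  f(2.900000) = 25.289000
  f(0.195988) = -1.796484
  x_3 = 0.195988 - (-1.796484)×(0.195988 - 2.900000)/(-1.796484 - 25.289000)
       = 0.375336
Iteration 3:
  f(0.195988) = -1.796484
  f(0.375336) = -1.571788
  x_4 = 0.375336 - (-1.571788)×(0.375336 - 0.195988)/(-1.571788 - (-1.796484))
       = 1.629906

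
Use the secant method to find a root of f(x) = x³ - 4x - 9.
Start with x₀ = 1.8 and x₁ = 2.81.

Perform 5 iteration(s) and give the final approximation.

f(x) = x³ - 4x - 9
x₀ = 1.8, x₁ = 2.81

Secant formula: x_{n+1} = x_n - f(x_n)(x_n - x_{n-1})/(f(x_n) - f(x_{n-1}))

Iteration 1:
  f(1.800000) = -10.368000
  f(2.810000) = 1.948041
  x_2 = 2.810000 - 1.948041×(2.810000 - 1.800000)/(1.948041 - (-10.368000))
       = 2.650247
Iteration 2:
  f(2.810000) = 1.948041
  f(2.650247) = -0.986155
  x_3 = 2.650247 - (-0.986155)×(2.650247 - 2.810000)/(-0.986155 - 1.948041)
       = 2.703939
Iteration 3:
  f(2.650247) = -0.986155
  f(2.703939) = -0.046492
  x_4 = 2.703939 - (-0.046492)×(2.703939 - 2.650247)/(-0.046492 - (-0.986155))
       = 2.706595
Iteration 4:
  f(2.703939) = -0.046492
  f(2.706595) = 0.001207
  x_5 = 2.706595 - 0.001207×(2.706595 - 2.703939)/(0.001207 - (-0.046492))
       = 2.706528
Iteration 5:
  f(2.706595) = 0.001207
  f(2.706528) = -0.000001
  x_6 = 2.706528 - (-0.000001)×(2.706528 - 2.706595)/(-0.000001 - 0.001207)
       = 2.706528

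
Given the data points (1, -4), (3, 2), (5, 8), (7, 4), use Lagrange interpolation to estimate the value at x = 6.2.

Lagrange interpolation formula:
P(x) = Σ yᵢ × Lᵢ(x)
where Lᵢ(x) = Π_{j≠i} (x - xⱼ)/(xᵢ - xⱼ)

L_0(6.2) = (6.2 - 3)/(1 - 3) × (6.2 - 5)/(1 - 5) × (6.2 - 7)/(1 - 7) = 0.064000
L_1(6.2) = (6.2 - 1)/(3 - 1) × (6.2 - 5)/(3 - 5) × (6.2 - 7)/(3 - 7) = -0.312000
L_2(6.2) = (6.2 - 1)/(5 - 1) × (6.2 - 3)/(5 - 3) × (6.2 - 7)/(5 - 7) = 0.832000
L_3(6.2) = (6.2 - 1)/(7 - 1) × (6.2 - 3)/(7 - 3) × (6.2 - 5)/(7 - 5) = 0.416000

P(6.2) = (-4)×L_0(6.2) + 2×L_1(6.2) + 8×L_2(6.2) + 4×L_3(6.2)
P(6.2) = 7.440000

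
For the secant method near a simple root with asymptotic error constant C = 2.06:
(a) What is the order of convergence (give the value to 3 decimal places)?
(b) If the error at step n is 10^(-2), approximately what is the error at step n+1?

(a) Secant method has superlinear convergence with order φ = (1+√5)/2 ≈ 1.618.
    This means |e_{n+1}| ≈ C|e_n|^1.618.

(b) With |e_n| = 10^(-2) and C = 2.06:
    |e_{n+1}| ≈ 2.06 × (10^(-2))^1.618 = 2.06 × 10^(-3.24)

(a) ≈ 1.618 (golden ratio); (b) |e_{n+1}| ≈ 1.196e-03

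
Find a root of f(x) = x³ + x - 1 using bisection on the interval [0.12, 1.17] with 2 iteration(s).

f(x) = x³ + x - 1
Initial interval: [0.12, 1.17]

Iteration 1:
  c_1 = (0.120000 + 1.170000)/2 = 0.645000
  f(c_1) = f(0.645000) = -0.086664
  f(a) × f(c) ≥ 0, new interval: [0.645000, 1.170000]
Iteration 2:
  c_2 = (0.645000 + 1.170000)/2 = 0.907500
  f(c_2) = f(0.907500) = 0.654877
  f(a) × f(c) < 0, new interval: [0.645000, 0.907500]

After 2 iteration(s), the approximation is c_2 = 0.907500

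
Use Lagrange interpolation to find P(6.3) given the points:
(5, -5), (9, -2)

Lagrange interpolation formula:
P(x) = Σ yᵢ × Lᵢ(x)
where Lᵢ(x) = Π_{j≠i} (x - xⱼ)/(xᵢ - xⱼ)

L_0(6.3) = (6.3 - 9)/(5 - 9) = 0.675000
L_1(6.3) = (6.3 - 5)/(9 - 5) = 0.325000

P(6.3) = (-5)×L_0(6.3) + (-2)×L_1(6.3)
P(6.3) = -4.025000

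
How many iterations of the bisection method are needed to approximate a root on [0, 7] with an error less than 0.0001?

We need (b-a)/2^n ≤ 0.0001
(7 - 0)/2^n ≤ 0.0001
7/2^n ≤ 0.0001
2^n ≥ 70000
n ≥ log₂(70000) = 16.10
n ≥ 17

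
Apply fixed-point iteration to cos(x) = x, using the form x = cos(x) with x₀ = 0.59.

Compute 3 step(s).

Equation: cos(x) = x
Fixed-point form: x = cos(x)
x₀ = 0.59

x_1 = g(0.590000) = 0.830941
x_2 = g(0.830941) = 0.674181
x_3 = g(0.674181) = 0.781218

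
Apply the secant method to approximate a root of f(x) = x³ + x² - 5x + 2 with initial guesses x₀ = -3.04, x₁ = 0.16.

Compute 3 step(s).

f(x) = x³ + x² - 5x + 2
x₀ = -3.04, x₁ = 0.16

Secant formula: x_{n+1} = x_n - f(x_n)(x_n - x_{n-1})/(f(x_n) - f(x_{n-1}))

Iteration 1:
  f(-3.040000) = -1.652864
  f(0.160000) = 1.229696
  x_2 = 0.160000 - 1.229696×(0.160000 - (-3.040000))/(1.229696 - (-1.652864))
       = -1.205115
Iteration 2:
  f(0.160000) = 1.229696
  f(-1.205115) = 7.727687
  x_3 = -1.205115 - 7.727687×(-1.205115 - 0.160000)/(7.727687 - 1.229696)
       = 0.418338
Iteration 3:
  f(-1.205115) = 7.727687
  f(0.418338) = 0.156529
  x_4 = 0.418338 - 0.156529×(0.418338 - (-1.205115))/(0.156529 - 7.727687)
       = 0.451902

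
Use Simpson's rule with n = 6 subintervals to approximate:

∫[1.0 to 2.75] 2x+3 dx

f(x) = 2x+3
a = 1.0, b = 2.75, n = 6
h = (b - a)/n = 0.291667

Simpson's rule: (h/3)[f(x₀) + 4f(x₁) + 2f(x₂) + ... + f(xₙ)]

x_0 = 1.0000, f(x_0) = 5.000000, coefficient = 1
x_1 = 1.2917, f(x_1) = 5.583333, coefficient = 4
x_2 = 1.5833, f(x_2) = 6.166667, coefficient = 2
x_3 = 1.8750, f(x_3) = 6.750000, coefficient = 4
x_4 = 2.1667, f(x_4) = 7.333333, coefficient = 2
x_5 = 2.4583, f(x_5) = 7.916667, coefficient = 4
x_6 = 2.7500, f(x_6) = 8.500000, coefficient = 1

I ≈ (0.291667/3) × 121.500000 = 11.812500
Exact value: 11.812500
Error: 0.000000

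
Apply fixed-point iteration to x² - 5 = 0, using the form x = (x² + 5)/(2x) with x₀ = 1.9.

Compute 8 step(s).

Equation: x² - 5 = 0
Fixed-point form: x = (x² + 5)/(2x)
x₀ = 1.9

x_1 = g(1.900000) = 2.265789
x_2 = g(2.265789) = 2.236263
x_3 = g(2.236263) = 2.236068
x_4 = g(2.236068) = 2.236068
x_5 = g(2.236068) = 2.236068
x_6 = g(2.236068) = 2.236068
x_7 = g(2.236068) = 2.236068
x_8 = g(2.236068) = 2.236068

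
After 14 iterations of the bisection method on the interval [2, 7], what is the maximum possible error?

Bisection error bound: |error| ≤ (b-a)/2^n
|error| ≤ (7 - 2)/2^14 = 5/2^14
|error| ≤ 0.0003051758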